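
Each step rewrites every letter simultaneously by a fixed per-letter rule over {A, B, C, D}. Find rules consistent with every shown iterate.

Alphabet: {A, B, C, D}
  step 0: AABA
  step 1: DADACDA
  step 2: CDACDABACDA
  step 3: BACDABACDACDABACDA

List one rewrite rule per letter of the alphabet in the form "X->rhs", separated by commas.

  step 2 ⇒ step 3: CDACDABACDA ⇒ BA·C·DA·BA·C·DA·C·DA·BA·C·DA
    A ↦ DA
    B ↦ C
    C ↦ BA
    D ↦ C

A->DA, B->C, C->BA, D->C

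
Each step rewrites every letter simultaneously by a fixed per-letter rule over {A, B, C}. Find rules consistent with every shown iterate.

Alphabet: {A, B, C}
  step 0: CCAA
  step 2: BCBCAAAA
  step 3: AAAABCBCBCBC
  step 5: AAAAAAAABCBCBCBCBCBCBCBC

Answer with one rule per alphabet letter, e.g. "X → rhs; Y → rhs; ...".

  step 2 ⇒ step 3: BCBCAAAA ⇒ A·A·A·A·BC·BC·BC·BC
    A ↦ BC
    B ↦ A
    C ↦ A

A->BC, B->A, C->A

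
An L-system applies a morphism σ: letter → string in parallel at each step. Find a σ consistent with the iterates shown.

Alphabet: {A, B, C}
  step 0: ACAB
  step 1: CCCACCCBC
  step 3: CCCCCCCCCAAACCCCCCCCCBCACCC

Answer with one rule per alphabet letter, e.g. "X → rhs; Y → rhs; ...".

  step 0 ⇒ step 1: ACAB ⇒ CCC·A·CCC·BC
    A ↦ CCC
    B ↦ BC
    C ↦ A

A->CCC, B->BC, C->A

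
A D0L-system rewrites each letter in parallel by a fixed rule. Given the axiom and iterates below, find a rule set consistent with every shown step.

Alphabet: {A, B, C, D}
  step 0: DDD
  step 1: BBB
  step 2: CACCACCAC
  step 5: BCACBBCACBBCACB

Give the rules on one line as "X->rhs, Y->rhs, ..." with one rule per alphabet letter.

  step 1 ⇒ step 2: BBB ⇒ CAC·CAC·CAC
    B ↦ CAC
    A ↦ D  (constrained at step 2)
    C ↦ A  (constrained at step 2)
  step 0 ⇒ step 1: DDD ⇒ B·B·B
    D ↦ B

A->D, B->CAC, C->A, D->B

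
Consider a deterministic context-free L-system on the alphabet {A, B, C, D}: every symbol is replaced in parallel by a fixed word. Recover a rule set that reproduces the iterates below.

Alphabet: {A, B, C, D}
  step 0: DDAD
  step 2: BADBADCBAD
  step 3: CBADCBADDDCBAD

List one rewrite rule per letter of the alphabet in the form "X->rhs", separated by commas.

  step 2 ⇒ step 3: BADBADCBAD ⇒ C·B·AD·C·B·AD·DD·C·B·AD
    A ↦ B
    B ↦ C
    C ↦ DD
    D ↦ AD

A->B, B->C, C->DD, D->AD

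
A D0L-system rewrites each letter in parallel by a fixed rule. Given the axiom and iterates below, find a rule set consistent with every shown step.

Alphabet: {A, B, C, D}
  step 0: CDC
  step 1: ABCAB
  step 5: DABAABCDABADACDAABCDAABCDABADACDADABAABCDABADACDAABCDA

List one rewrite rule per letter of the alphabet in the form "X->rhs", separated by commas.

  step 0 ⇒ step 1: CDC ⇒ AB·C·AB
    C ↦ AB
    D ↦ C
    A ↦ DA  (constrained at step 1)
    B ↦ BA  (constrained at step 1)

A->DA, B->BA, C->AB, D->C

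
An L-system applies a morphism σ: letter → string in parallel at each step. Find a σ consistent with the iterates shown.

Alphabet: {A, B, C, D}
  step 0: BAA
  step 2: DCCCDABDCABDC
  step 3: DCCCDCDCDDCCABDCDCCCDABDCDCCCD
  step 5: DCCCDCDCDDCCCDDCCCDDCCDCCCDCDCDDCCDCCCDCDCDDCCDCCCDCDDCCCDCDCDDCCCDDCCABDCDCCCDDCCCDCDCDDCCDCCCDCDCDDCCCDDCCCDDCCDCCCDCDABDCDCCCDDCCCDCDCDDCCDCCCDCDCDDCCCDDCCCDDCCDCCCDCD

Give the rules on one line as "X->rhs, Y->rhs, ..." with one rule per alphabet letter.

  step 2 ⇒ step 3: DCCCDABDCABDC ⇒ DCC·CD·CD·CD·DCC·AB·DC·DCC·CD·AB·DC·DCC·CD
    A ↦ AB
    B ↦ DC
    C ↦ CD
    D ↦ DCC

A->AB, B->DC, C->CD, D->DCC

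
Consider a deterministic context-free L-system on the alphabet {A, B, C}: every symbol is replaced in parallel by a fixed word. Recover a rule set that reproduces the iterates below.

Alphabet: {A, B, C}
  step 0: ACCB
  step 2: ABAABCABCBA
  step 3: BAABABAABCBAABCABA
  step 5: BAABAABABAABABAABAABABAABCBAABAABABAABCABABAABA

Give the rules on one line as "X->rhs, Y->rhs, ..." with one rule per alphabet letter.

  step 2 ⇒ step 3: ABAABCABCBA ⇒ BA·A·BA·BA·A·BC·BA·A·BC·A·BA
    A ↦ BA
    B ↦ A
    C ↦ BC

A->BA, B->A, C->BC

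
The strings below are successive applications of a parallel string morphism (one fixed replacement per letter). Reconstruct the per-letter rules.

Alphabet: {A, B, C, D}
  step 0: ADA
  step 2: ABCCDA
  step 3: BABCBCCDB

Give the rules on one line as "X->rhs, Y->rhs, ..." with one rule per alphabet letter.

A->B, B->A, C->BC, D->CD

  step 2 ⇒ step 3: ABCCDA ⇒ B·A·BC·BC·CD·B
    A ↦ B
    B ↦ A
    C ↦ BC
    D ↦ CD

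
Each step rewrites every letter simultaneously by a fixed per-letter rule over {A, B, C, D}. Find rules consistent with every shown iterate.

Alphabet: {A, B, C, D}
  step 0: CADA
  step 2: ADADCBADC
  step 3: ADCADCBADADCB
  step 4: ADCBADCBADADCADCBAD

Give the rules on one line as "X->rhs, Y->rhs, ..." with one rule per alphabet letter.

  step 3 ⇒ step 4: ADCADCBADADCB ⇒ AD·C·B·AD·C·B·AD·AD·C·AD·C·B·AD
    A ↦ AD
    B ↦ AD
    C ↦ B
    D ↦ C

A->AD, B->AD, C->B, D->C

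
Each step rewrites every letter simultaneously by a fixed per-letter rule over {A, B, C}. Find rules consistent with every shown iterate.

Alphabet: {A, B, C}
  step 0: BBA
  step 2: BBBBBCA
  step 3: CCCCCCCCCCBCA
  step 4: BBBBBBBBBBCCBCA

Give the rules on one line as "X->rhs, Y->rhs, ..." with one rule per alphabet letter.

  step 3 ⇒ step 4: CCCCCCCCCCBCA ⇒ B·B·B·B·B·B·B·B·B·B·CC·B·CA
    A ↦ CA
    B ↦ CC
    C ↦ B

A->CA, B->CC, C->B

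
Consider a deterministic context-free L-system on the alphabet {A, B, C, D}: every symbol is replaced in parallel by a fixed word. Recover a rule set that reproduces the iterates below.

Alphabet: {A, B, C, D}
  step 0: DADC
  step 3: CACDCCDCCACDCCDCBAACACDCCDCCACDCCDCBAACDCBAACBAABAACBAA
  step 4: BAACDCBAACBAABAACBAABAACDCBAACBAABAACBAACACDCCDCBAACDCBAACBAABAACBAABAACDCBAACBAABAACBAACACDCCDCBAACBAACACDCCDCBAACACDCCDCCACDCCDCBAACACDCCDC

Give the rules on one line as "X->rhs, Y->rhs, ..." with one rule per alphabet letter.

A->CDC, B->CA, C->BAA, D->C

  step 3 ⇒ step 4: CACDCCDCCACDCCDCBAACACDCCDCCACDCCDCBAACDCBAACBAABAACBAA ⇒ BAA·CDC·BAA·C·BAA·BAA·C·BAA·BAA·CDC·BAA·C·BAA·BAA·C·BAA·CA·CDC·CDC·BAA·CDC·BAA·C·BAA·BAA·C·BAA·BAA·CDC·BAA·C·BAA·BAA·C·BAA·CA·CDC·CDC·BAA·C·BAA·CA·CDC·CDC·BAA·CA·CDC·CDC·CA·CDC·CDC·BAA·CA·CDC·CDC
    A ↦ CDC
    B ↦ CA
    C ↦ BAA
    D ↦ C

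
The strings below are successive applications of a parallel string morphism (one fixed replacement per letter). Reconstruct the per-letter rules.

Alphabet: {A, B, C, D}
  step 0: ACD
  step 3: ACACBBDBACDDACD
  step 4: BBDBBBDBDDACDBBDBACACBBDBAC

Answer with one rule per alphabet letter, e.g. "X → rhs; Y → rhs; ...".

  step 3 ⇒ step 4: ACACBBDBACDDACD ⇒ BB·DB·BB·DB·D·D·AC·D·BB·DB·AC·AC·BB·DB·AC
    A ↦ BB
    B ↦ D
    C ↦ DB
    D ↦ AC

A->BB, B->D, C->DB, D->AC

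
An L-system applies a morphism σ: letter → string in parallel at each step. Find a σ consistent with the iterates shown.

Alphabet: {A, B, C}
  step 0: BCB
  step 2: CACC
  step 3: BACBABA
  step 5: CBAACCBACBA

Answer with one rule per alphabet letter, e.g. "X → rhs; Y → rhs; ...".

A->C, B->A, C->BA

  step 2 ⇒ step 3: CACC ⇒ BA·C·BA·BA
    A ↦ C
    C ↦ BA
    B ↦ A  (constrained at step 0)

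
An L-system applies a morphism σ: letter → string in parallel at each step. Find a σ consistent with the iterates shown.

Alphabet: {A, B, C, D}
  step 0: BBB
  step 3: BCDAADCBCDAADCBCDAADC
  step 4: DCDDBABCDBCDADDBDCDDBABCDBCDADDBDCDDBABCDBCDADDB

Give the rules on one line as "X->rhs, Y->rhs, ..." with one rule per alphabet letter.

A->BCD, B->DC, C->DDB, D->A

  step 3 ⇒ step 4: BCDAADCBCDAADCBCDAADC ⇒ DC·DDB·A·BCD·BCD·A·DDB·DC·DDB·A·BCD·BCD·A·DDB·DC·DDB·A·BCD·BCD·A·DDB
    A ↦ BCD
    B ↦ DC
    C ↦ DDB
    D ↦ A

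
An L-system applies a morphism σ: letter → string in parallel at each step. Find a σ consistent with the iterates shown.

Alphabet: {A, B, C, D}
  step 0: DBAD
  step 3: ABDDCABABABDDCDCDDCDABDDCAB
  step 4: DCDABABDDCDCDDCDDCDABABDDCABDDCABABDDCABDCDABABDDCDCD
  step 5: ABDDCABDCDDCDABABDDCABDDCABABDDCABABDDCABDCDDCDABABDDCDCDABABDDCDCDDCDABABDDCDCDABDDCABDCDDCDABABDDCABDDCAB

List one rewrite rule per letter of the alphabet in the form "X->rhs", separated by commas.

A->D, B->CD, C->DDC, D->AB

  step 4 ⇒ step 5: DCDABABDDCDCDDCDDCDABABDDCABDDCABABDDCABDCDABABDDCDCD ⇒ AB·DDC·AB·D·CD·D·CD·AB·AB·DDC·AB·DDC·AB·AB·DDC·AB·AB·DDC·AB·D·CD·D·CD·AB·AB·DDC·D·CD·AB·AB·DDC·D·CD·D·CD·AB·AB·DDC·D·CD·AB·DDC·AB·D·CD·D·CD·AB·AB·DDC·AB·DDC·AB
    A ↦ D
    B ↦ CD
    C ↦ DDC
    D ↦ AB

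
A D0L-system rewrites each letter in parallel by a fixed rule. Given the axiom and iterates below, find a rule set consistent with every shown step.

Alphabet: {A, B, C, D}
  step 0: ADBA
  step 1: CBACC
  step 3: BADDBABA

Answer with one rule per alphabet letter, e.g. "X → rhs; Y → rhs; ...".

A->C, B->C, C->D, D->BA

  step 0 ⇒ step 1: ADBA ⇒ C·BA·C·C
    A ↦ C
    B ↦ C
    D ↦ BA
    C ↦ D  (constrained at step 1)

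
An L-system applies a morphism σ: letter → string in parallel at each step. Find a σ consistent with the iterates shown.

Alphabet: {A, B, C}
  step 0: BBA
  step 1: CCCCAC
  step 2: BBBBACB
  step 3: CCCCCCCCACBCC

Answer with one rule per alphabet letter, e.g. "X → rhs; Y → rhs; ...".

  step 2 ⇒ step 3: BBBBACB ⇒ CC·CC·CC·CC·AC·B·CC
    A ↦ AC
    B ↦ CC
    C ↦ B

A->AC, B->CC, C->B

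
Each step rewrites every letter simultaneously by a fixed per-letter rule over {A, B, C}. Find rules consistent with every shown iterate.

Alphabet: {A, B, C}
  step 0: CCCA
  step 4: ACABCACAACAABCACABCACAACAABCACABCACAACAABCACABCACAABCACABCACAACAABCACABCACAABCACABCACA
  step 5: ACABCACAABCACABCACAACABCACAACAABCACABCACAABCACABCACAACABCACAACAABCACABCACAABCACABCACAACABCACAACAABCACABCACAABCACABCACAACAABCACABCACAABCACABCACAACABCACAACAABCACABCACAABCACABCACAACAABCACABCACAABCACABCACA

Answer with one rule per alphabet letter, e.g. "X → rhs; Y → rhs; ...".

  step 4 ⇒ step 5: ACABCACAACAABCACABCACAACAABCACABCACAACAABCACABCACAABCACABCACAACAABCACABCACAABCACABCACA ⇒ ACA·BC·ACA·A·BC·ACA·BC·ACA·ACA·BC·ACA·ACA·A·BC·ACA·BC·ACA·A·BC·ACA·BC·ACA·ACA·BC·ACA·ACA·A·BC·ACA·BC·ACA·A·BC·ACA·BC·ACA·ACA·BC·ACA·ACA·A·BC·ACA·BC·ACA·A·BC·ACA·BC·ACA·ACA·A·BC·ACA·BC·ACA·A·BC·ACA·BC·ACA·ACA·BC·ACA·ACA·A·BC·ACA·BC·ACA·A·BC·ACA·BC·ACA·ACA·A·BC·ACA·BC·ACA·A·BC·ACA·BC·ACA
    A ↦ ACA
    B ↦ A
    C ↦ BC

A->ACA, B->A, C->BC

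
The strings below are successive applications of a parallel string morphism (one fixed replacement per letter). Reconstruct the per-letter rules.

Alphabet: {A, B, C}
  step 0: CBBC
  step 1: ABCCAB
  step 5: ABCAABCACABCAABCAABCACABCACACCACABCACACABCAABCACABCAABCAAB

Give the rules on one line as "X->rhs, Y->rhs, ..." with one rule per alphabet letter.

A->CA, B->C, C->AB

  step 0 ⇒ step 1: CBBC ⇒ AB·C·C·AB
    B ↦ C
    C ↦ AB
    A ↦ CA  (constrained at step 1)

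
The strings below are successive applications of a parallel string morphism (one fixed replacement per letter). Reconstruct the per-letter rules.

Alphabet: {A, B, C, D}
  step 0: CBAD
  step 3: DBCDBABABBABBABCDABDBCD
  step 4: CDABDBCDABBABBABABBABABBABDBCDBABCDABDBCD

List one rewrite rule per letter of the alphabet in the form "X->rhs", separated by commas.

A->B, B->AB, C->DB, D->CD

  step 3 ⇒ step 4: DBCDBABABBABBABCDABDBCD ⇒ CD·AB·DB·CD·AB·B·AB·B·AB·AB·B·AB·AB·B·AB·DB·CD·B·AB·CD·AB·DB·CD
    A ↦ B
    B ↦ AB
    C ↦ DB
    D ↦ CD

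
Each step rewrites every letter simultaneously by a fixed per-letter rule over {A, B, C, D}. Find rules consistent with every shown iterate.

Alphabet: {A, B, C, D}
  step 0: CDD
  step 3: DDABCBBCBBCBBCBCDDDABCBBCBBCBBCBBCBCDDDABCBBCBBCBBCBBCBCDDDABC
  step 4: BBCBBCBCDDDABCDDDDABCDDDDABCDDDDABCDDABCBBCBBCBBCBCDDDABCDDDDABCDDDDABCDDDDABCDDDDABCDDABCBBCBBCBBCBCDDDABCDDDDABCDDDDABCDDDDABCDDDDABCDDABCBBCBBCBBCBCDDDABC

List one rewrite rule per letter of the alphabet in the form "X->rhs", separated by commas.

  step 3 ⇒ step 4: DDABCBBCBBCBBCBCDDDABCBBCBBCBBCBBCBCDDDABCBBCBBCBBCBBCBCDDDABC ⇒ BBC·BBC·BCD·DD·ABC·DD·DD·ABC·DD·DD·ABC·DD·DD·ABC·DD·ABC·BBC·BBC·BBC·BCD·DD·ABC·DD·DD·ABC·DD·DD·ABC·DD·DD·ABC·DD·DD·ABC·DD·ABC·BBC·BBC·BBC·BCD·DD·ABC·DD·DD·ABC·DD·DD·ABC·DD·DD·ABC·DD·DD·ABC·DD·ABC·BBC·BBC·BBC·BCD·DD·ABC
    A ↦ BCD
    B ↦ DD
    C ↦ ABC
    D ↦ BBC

A->BCD, B->DD, C->ABC, D->BBC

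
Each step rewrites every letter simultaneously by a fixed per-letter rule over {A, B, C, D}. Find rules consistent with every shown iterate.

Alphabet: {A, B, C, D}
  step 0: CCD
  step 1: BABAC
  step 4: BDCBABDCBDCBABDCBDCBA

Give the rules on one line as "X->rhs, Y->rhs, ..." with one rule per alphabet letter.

  step 0 ⇒ step 1: CCD ⇒ BA·BA·C
    C ↦ BA
    D ↦ C
    A ↦ C  (constrained at step 1)
    B ↦ BD  (constrained at step 1)

A->C, B->BD, C->BA, D->C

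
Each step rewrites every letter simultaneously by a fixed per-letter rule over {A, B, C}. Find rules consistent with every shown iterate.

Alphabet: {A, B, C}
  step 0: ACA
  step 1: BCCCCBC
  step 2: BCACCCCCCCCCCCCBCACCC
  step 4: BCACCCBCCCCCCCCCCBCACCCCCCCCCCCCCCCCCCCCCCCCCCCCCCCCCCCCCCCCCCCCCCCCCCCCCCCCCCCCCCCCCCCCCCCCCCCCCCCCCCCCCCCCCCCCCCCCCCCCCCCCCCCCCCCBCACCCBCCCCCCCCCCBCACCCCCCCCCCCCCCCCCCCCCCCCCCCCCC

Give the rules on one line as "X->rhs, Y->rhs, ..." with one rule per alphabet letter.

A->BC, B->BCA, C->CCC

  step 1 ⇒ step 2: BCCCCBC ⇒ BCA·CCC·CCC·CCC·CCC·BCA·CCC
    B ↦ BCA
    C ↦ CCC
  step 0 ⇒ step 1: ACA ⇒ BC·CCC·BC
    A ↦ BC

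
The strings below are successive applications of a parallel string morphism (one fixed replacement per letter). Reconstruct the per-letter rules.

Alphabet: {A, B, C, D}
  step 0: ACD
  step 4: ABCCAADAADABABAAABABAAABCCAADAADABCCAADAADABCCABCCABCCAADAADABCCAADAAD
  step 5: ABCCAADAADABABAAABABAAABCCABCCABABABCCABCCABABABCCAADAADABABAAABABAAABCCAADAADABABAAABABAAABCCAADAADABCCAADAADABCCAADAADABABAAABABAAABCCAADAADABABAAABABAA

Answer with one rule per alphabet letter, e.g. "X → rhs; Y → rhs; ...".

A->AB, B->CC, C->AAD, D->AA

  step 4 ⇒ step 5: ABCCAADAADABABAAABABAAABCCAADAADABCCAADAADABCCABCCABCCAADAADABCCAADAAD ⇒ AB·CC·AAD·AAD·AB·AB·AA·AB·AB·AA·AB·CC·AB·CC·AB·AB·AB·CC·AB·CC·AB·AB·AB·CC·AAD·AAD·AB·AB·AA·AB·AB·AA·AB·CC·AAD·AAD·AB·AB·AA·AB·AB·AA·AB·CC·AAD·AAD·AB·CC·AAD·AAD·AB·CC·AAD·AAD·AB·AB·AA·AB·AB·AA·AB·CC·AAD·AAD·AB·AB·AA·AB·AB·AA
    A ↦ AB
    B ↦ CC
    C ↦ AAD
    D ↦ AA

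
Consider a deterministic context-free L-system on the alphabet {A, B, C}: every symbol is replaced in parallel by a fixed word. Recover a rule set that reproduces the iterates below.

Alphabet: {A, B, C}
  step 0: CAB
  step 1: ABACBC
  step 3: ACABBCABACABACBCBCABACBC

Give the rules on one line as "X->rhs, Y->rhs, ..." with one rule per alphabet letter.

  step 0 ⇒ step 1: CAB ⇒ AB·AC·BC
    A ↦ AC
    B ↦ BC
    C ↦ AB

A->AC, B->BC, C->AB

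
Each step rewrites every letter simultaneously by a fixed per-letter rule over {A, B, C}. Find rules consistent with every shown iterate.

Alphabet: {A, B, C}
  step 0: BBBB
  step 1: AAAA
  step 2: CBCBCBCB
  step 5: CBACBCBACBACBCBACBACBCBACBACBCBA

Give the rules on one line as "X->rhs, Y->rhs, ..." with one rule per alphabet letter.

  step 1 ⇒ step 2: AAAA ⇒ CB·CB·CB·CB
    A ↦ CB
  step 0 ⇒ step 1: BBBB ⇒ A·A·A·A
    B ↦ A
    C ↦ CB  (constrained at step 2)

A->CB, B->A, C->CB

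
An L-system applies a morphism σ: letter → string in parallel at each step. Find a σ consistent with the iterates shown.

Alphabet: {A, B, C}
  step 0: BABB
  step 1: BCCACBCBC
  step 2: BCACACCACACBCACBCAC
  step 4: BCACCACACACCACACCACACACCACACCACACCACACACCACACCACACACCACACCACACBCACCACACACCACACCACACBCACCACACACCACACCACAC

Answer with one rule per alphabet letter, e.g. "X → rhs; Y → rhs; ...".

A->CAC, B->BC, C->AC

  step 1 ⇒ step 2: BCCACBCBC ⇒ BC·AC·AC·CAC·AC·BC·AC·BC·AC
    A ↦ CAC
    B ↦ BC
    C ↦ AC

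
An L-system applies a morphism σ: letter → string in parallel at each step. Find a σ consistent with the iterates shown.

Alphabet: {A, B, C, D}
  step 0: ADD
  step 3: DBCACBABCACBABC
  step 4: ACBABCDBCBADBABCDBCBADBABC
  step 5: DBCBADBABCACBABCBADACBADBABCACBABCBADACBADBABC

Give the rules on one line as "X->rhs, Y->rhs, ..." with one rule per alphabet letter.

A->D, B->BA, C->BC, D->AC

  step 4 ⇒ step 5: ACBABCDBCBADBABCDBCBADBABC ⇒ D·BC·BA·D·BA·BC·AC·BA·BC·BA·D·AC·BA·D·BA·BC·AC·BA·BC·BA·D·AC·BA·D·BA·BC
    A ↦ D
    B ↦ BA
    C ↦ BC
    D ↦ AC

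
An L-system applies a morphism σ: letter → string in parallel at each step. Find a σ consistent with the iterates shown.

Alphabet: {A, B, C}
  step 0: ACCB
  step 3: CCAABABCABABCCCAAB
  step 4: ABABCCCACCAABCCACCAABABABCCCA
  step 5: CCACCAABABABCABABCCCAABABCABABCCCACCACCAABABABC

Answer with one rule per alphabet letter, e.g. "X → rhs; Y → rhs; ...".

A->C, B->CA, C->AB

  step 4 ⇒ step 5: ABABCCCACCAABCCACCAABABABCCCA ⇒ C·CA·C·CA·AB·AB·AB·C·AB·AB·C·C·CA·AB·AB·C·AB·AB·C·C·CA·C·CA·C·CA·AB·AB·AB·C
    A ↦ C
    B ↦ CA
    C ↦ AB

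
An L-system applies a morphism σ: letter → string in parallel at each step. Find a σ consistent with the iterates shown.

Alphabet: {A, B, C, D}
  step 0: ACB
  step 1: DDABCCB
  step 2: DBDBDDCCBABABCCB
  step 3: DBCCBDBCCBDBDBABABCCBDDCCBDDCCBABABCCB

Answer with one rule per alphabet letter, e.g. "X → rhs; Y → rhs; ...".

A->DD, B->CCB, C->AB, D->DB

  step 2 ⇒ step 3: DBDBDDCCBABABCCB ⇒ DB·CCB·DB·CCB·DB·DB·AB·AB·CCB·DD·CCB·DD·CCB·AB·AB·CCB
    A ↦ DD
    B ↦ CCB
    C ↦ AB
    D ↦ DB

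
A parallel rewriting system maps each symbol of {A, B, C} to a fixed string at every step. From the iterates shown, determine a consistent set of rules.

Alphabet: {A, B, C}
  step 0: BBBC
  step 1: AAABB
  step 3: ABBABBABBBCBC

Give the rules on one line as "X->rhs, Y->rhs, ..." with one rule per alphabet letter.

  step 0 ⇒ step 1: BBBC ⇒ A·A·A·BB
    B ↦ A
    C ↦ BB
    A ↦ BC  (constrained at step 1)

A->BC, B->A, C->BB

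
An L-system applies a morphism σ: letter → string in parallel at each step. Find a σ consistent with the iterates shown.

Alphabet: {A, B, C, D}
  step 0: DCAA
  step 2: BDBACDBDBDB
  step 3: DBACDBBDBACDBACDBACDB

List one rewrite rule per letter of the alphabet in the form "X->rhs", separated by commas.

A->B, B->DB, C->DB, D->AC

  step 2 ⇒ step 3: BDBACDBDBDB ⇒ DB·AC·DB·B·DB·AC·DB·AC·DB·AC·DB
    A ↦ B
    B ↦ DB
    C ↦ DB
    D ↦ AC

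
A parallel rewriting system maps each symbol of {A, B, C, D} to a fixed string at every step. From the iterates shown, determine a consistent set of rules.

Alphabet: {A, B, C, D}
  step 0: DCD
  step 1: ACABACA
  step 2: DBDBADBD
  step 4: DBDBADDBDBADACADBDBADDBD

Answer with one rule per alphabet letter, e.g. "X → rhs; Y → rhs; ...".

A->D, B->BA, C->B, D->ACA

  step 1 ⇒ step 2: ACABACA ⇒ D·B·D·BA·D·B·D
    A ↦ D
    B ↦ BA
    C ↦ B
  step 0 ⇒ step 1: DCD ⇒ ACA·B·ACA
    D ↦ ACA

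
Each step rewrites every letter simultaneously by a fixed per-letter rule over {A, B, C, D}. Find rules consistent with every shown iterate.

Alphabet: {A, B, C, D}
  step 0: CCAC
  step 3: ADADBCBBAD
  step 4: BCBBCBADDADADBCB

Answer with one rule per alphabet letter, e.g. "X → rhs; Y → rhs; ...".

A->BC, B->AD, C->D, D->B

  step 3 ⇒ step 4: ADADBCBBAD ⇒ BC·B·BC·B·AD·D·AD·AD·BC·B
    A ↦ BC
    B ↦ AD
    C ↦ D
    D ↦ B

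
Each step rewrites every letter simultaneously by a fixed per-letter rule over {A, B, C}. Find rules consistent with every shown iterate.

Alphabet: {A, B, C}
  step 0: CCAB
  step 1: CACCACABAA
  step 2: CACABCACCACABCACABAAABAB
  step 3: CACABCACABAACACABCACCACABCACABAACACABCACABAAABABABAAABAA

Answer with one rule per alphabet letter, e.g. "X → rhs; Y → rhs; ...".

A->AB, B->AA, C->CAC

  step 2 ⇒ step 3: CACABCACCACABCACABAAABAB ⇒ CAC·AB·CAC·AB·AA·CAC·AB·CAC·CAC·AB·CAC·AB·AA·CAC·AB·CAC·AB·AA·AB·AB·AB·AA·AB·AA
    A ↦ AB
    B ↦ AA
    C ↦ CAC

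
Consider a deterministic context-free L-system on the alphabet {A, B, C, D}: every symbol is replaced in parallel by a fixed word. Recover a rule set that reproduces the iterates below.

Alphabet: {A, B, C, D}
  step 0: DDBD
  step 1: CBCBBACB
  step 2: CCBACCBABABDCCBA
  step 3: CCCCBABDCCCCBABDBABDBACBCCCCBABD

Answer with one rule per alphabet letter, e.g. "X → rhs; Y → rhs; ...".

  step 2 ⇒ step 3: CCBACCBABABDCCBA ⇒ CC·CC·BA·BD·CC·CC·BA·BD·BA·BD·BA·CB·CC·CC·BA·BD
    A ↦ BD
    B ↦ BA
    C ↦ CC
    D ↦ CB

A->BD, B->BA, C->CC, D->CB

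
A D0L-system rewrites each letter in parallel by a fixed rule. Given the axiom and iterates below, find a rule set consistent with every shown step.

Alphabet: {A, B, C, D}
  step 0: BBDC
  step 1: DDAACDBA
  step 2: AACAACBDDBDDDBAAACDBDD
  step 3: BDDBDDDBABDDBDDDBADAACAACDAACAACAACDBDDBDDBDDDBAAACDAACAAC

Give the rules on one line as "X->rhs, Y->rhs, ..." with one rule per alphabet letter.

  step 2 ⇒ step 3: AACAACBDDBDDDBAAACDBDD ⇒ BDD·BDD·DBA·BDD·BDD·DBA·D·AAC·AAC·D·AAC·AAC·AAC·D·BDD·BDD·BDD·DBA·AAC·D·AAC·AAC
    A ↦ BDD
    B ↦ D
    C ↦ DBA
    D ↦ AAC

A->BDD, B->D, C->DBA, D->AAC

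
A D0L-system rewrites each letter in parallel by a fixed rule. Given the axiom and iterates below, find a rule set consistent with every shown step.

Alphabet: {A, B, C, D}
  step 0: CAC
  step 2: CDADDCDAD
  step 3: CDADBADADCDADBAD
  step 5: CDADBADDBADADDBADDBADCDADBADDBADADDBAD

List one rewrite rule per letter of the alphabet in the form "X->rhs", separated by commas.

  step 2 ⇒ step 3: CDADDCDAD ⇒ CD·AD·B·AD·AD·CD·AD·B·AD
    A ↦ B
    C ↦ CD
    D ↦ AD
    B ↦ D  (constrained at step 3)

A->B, B->D, C->CD, D->AD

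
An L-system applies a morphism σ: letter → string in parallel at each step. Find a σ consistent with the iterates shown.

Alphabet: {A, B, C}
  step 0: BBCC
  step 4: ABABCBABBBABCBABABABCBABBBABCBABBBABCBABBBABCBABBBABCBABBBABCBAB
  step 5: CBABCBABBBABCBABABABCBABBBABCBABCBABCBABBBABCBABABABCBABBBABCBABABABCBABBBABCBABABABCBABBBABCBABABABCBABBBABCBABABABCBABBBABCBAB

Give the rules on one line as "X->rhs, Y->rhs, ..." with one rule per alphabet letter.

A->CB, B->AB, C->BB

  step 4 ⇒ step 5: ABABCBABBBABCBABABABCBABBBABCBABBBABCBABBBABCBABBBABCBABBBABCBAB ⇒ CB·AB·CB·AB·BB·AB·CB·AB·AB·AB·CB·AB·BB·AB·CB·AB·CB·AB·CB·AB·BB·AB·CB·AB·AB·AB·CB·AB·BB·AB·CB·AB·AB·AB·CB·AB·BB·AB·CB·AB·AB·AB·CB·AB·BB·AB·CB·AB·AB·AB·CB·AB·BB·AB·CB·AB·AB·AB·CB·AB·BB·AB·CB·AB
    A ↦ CB
    B ↦ AB
    C ↦ BB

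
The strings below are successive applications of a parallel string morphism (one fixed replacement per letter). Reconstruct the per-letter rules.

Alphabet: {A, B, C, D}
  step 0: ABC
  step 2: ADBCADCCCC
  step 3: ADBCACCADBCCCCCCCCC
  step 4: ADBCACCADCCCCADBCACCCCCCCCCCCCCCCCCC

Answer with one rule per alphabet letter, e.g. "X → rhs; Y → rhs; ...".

  step 3 ⇒ step 4: ADBCACCADBCCCCCCCCC ⇒ AD·BC·A·CC·AD·CC·CC·AD·BC·A·CC·CC·CC·CC·CC·CC·CC·CC·CC
    A ↦ AD
    B ↦ A
    C ↦ CC
    D ↦ BC

A->AD, B->A, C->CC, D->BC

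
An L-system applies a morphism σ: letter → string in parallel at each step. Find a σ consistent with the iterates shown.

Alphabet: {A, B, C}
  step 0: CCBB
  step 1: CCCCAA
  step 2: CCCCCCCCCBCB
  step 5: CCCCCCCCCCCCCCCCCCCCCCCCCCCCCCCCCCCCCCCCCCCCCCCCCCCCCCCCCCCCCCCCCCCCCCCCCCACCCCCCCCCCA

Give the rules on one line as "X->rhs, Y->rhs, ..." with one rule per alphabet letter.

A->CB, B->A, C->CC

  step 1 ⇒ step 2: CCCCAA ⇒ CC·CC·CC·CC·CB·CB
    A ↦ CB
    C ↦ CC
  step 0 ⇒ step 1: CCBB ⇒ CC·CC·A·A
    B ↦ A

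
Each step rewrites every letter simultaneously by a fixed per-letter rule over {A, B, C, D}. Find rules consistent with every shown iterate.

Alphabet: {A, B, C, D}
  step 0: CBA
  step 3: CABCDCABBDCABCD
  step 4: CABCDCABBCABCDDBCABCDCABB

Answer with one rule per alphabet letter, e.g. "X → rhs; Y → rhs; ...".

A->C, B->D, C->CAB, D->B

  step 3 ⇒ step 4: CABCDCABBDCABCD ⇒ CAB·C·D·CAB·B·CAB·C·D·D·B·CAB·C·D·CAB·B
    A ↦ C
    B ↦ D
    C ↦ CAB
    D ↦ B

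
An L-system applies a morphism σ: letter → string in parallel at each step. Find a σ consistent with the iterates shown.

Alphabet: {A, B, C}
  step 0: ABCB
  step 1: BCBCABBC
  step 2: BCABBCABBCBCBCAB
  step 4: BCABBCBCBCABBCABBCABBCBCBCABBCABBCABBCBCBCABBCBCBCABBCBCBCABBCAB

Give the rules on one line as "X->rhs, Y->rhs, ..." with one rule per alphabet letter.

A->BC, B->BC, C->AB

  step 1 ⇒ step 2: BCBCABBC ⇒ BC·AB·BC·AB·BC·BC·BC·AB
    A ↦ BC
    B ↦ BC
    C ↦ AB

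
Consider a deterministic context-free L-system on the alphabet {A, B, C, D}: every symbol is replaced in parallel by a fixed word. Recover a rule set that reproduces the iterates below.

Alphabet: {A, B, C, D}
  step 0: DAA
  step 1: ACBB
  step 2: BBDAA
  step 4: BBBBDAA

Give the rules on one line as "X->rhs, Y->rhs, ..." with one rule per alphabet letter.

A->B, B->A, C->BD, D->AC

  step 1 ⇒ step 2: ACBB ⇒ B·BD·A·A
    A ↦ B
    B ↦ A
    C ↦ BD
  step 0 ⇒ step 1: DAA ⇒ AC·B·B
    D ↦ AC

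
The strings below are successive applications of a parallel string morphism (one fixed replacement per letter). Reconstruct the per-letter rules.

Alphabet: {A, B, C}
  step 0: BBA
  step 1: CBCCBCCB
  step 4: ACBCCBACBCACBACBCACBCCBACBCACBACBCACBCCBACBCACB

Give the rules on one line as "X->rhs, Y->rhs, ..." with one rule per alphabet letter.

A->CB, B->CBC, C->A

  step 0 ⇒ step 1: BBA ⇒ CBC·CBC·CB
    A ↦ CB
    B ↦ CBC
    C ↦ A  (constrained at step 1)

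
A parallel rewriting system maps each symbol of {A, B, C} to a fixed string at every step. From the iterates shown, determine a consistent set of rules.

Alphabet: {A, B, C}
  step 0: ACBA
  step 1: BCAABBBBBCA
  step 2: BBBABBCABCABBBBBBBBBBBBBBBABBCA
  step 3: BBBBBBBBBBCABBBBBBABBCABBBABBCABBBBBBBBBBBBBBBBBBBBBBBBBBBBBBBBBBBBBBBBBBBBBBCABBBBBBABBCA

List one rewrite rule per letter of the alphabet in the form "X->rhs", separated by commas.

  step 2 ⇒ step 3: BBBABBCABCABBBBBBBBBBBBBBBABBCA ⇒ BBB·BBB·BBB·BCA·BBB·BBB·AB·BCA·BBB·AB·BCA·BBB·BBB·BBB·BBB·BBB·BBB·BBB·BBB·BBB·BBB·BBB·BBB·BBB·BBB·BBB·BCA·BBB·BBB·AB·BCA
    A ↦ BCA
    B ↦ BBB
    C ↦ AB

A->BCA, B->BBB, C->AB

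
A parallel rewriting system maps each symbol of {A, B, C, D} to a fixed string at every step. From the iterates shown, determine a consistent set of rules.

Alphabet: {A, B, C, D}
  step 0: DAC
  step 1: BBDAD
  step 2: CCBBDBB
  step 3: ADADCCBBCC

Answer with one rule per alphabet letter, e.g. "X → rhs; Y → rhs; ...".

  step 2 ⇒ step 3: CCBBDBB ⇒ AD·AD·C·C·BB·C·C
    B ↦ C
    C ↦ AD
    D ↦ BB
  step 0 ⇒ step 1: DAC ⇒ BB·D·AD
    A ↦ D

A->D, B->C, C->AD, D->BB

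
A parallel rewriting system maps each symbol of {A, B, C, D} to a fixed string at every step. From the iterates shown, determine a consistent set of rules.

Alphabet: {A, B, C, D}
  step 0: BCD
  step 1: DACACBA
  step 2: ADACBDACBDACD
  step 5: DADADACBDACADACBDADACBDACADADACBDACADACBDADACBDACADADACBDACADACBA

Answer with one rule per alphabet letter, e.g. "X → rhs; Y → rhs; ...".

  step 1 ⇒ step 2: DACACBA ⇒ A·D·ACB·D·ACB·DAC·D
    A ↦ D
    B ↦ DAC
    C ↦ ACB
    D ↦ A

A->D, B->DAC, C->ACB, D->A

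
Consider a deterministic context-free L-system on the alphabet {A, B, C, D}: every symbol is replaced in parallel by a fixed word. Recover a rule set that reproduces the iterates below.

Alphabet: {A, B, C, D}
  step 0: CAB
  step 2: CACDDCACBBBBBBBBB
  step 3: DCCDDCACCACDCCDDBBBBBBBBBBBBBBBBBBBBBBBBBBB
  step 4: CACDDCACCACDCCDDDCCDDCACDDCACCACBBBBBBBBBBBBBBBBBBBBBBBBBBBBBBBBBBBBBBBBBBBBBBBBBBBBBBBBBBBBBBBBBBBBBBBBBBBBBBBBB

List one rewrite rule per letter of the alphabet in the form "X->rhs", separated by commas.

  step 3 ⇒ step 4: DCCDDCACCACDCCDDBBBBBBBBBBBBBBBBBBBBBBBBBBB ⇒ CAC·D·D·CAC·CAC·D·CCD·D·D·CCD·D·CAC·D·D·CAC·CAC·BBB·BBB·BBB·BBB·BBB·BBB·BBB·BBB·BBB·BBB·BBB·BBB·BBB·BBB·BBB·BBB·BBB·BBB·BBB·BBB·BBB·BBB·BBB·BBB·BBB·BBB·BBB
    A ↦ CCD
    B ↦ BBB
    C ↦ D
    D ↦ CAC

A->CCD, B->BBB, C->D, D->CAC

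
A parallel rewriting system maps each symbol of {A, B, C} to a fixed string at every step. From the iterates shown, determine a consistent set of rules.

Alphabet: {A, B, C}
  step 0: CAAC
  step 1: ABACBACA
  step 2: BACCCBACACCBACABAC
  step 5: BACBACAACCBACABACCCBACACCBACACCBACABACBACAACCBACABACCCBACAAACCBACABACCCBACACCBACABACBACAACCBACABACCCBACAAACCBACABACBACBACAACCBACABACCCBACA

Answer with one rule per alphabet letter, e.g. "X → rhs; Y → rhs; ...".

  step 1 ⇒ step 2: ABACBACA ⇒ BAC·CC·BAC·A·CC·BAC·A·BAC
    A ↦ BAC
    B ↦ CC
    C ↦ A

A->BAC, B->CC, C->A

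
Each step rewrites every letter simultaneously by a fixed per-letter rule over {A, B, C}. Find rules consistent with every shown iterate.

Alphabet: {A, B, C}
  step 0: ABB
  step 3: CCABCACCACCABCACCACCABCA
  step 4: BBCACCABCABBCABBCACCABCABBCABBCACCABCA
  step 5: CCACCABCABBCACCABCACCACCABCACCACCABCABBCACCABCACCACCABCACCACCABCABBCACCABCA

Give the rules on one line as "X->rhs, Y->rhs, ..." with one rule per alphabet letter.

A->CA, B->CCA, C->B

  step 4 ⇒ step 5: BBCACCABCABBCABBCACCABCABBCABBCACCABCA ⇒ CCA·CCA·B·CA·B·B·CA·CCA·B·CA·CCA·CCA·B·CA·CCA·CCA·B·CA·B·B·CA·CCA·B·CA·CCA·CCA·B·CA·CCA·CCA·B·CA·B·B·CA·CCA·B·CA
    A ↦ CA
    B ↦ CCA
    C ↦ B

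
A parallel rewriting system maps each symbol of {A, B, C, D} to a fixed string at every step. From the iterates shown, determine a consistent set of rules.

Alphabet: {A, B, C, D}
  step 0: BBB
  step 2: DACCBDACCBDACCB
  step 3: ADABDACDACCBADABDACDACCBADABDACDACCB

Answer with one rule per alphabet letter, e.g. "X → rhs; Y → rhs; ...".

  step 2 ⇒ step 3: DACCBDACCBDACCB ⇒ AD·AB·DAC·DAC·CB·AD·AB·DAC·DAC·CB·AD·AB·DAC·DAC·CB
    A ↦ AB
    B ↦ CB
    C ↦ DAC
    D ↦ AD

A->AB, B->CB, C->DAC, D->AD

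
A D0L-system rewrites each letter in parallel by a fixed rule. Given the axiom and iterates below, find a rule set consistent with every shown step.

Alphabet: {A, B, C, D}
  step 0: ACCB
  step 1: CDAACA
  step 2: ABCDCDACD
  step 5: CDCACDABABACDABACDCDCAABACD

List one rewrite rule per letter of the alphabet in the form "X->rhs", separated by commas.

A->CD, B->CA, C->A, D->B

  step 1 ⇒ step 2: CDAACA ⇒ A·B·CD·CD·A·CD
    A ↦ CD
    C ↦ A
    D ↦ B
  step 0 ⇒ step 1: ACCB ⇒ CD·A·A·CA
    B ↦ CA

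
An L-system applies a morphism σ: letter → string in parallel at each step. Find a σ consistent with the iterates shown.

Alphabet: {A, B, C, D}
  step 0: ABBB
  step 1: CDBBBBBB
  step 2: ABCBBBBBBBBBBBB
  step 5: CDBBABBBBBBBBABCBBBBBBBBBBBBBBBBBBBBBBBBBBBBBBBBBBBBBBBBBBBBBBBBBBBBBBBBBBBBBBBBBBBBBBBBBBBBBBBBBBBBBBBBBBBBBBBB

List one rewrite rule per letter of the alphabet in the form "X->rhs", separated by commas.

A->CD, B->BB, C->A, D->BC

  step 1 ⇒ step 2: CDBBBBBB ⇒ A·BC·BB·BB·BB·BB·BB·BB
    B ↦ BB
    C ↦ A
    D ↦ BC
  step 0 ⇒ step 1: ABBB ⇒ CD·BB·BB·BB
    A ↦ CD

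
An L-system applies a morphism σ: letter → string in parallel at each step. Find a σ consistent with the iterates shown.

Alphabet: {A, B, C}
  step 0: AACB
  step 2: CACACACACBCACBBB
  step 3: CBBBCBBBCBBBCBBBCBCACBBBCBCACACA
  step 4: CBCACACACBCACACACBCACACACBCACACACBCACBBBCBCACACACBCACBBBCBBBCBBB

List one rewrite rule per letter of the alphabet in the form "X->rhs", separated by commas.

  step 3 ⇒ step 4: CBBBCBBBCBBBCBBBCBCACBBBCBCACACA ⇒ CB·CA·CA·CA·CB·CA·CA·CA·CB·CA·CA·CA·CB·CA·CA·CA·CB·CA·CB·BB·CB·CA·CA·CA·CB·CA·CB·BB·CB·BB·CB·BB
    A ↦ BB
    B ↦ CA
    C ↦ CB

A->BB, B->CA, C->CB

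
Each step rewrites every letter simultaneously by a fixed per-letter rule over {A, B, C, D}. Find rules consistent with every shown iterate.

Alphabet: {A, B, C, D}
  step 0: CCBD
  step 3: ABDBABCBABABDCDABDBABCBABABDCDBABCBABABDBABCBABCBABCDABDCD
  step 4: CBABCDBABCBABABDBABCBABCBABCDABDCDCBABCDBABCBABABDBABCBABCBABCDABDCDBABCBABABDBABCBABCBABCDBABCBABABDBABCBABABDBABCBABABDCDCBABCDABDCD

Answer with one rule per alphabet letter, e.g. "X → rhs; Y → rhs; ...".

A->C, B->BAB, C->ABD, D->CD

  step 3 ⇒ step 4: ABDBABCBABABDCDABDBABCBABABDCDBABCBABABDBABCBABCBABCDABDCD ⇒ C·BAB·CD·BAB·C·BAB·ABD·BAB·C·BAB·C·BAB·CD·ABD·CD·C·BAB·CD·BAB·C·BAB·ABD·BAB·C·BAB·C·BAB·CD·ABD·CD·BAB·C·BAB·ABD·BAB·C·BAB·C·BAB·CD·BAB·C·BAB·ABD·BAB·C·BAB·ABD·BAB·C·BAB·ABD·CD·C·BAB·CD·ABD·CD
    A ↦ C
    B ↦ BAB
    C ↦ ABD
    D ↦ CD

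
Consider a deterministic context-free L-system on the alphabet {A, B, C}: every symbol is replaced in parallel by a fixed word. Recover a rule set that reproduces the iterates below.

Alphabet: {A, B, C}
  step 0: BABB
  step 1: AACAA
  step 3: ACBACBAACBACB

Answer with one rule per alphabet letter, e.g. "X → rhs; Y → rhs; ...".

  step 0 ⇒ step 1: BABB ⇒ A·AC·A·A
    A ↦ AC
    B ↦ A
    C ↦ B  (constrained at step 1)

A->AC, B->A, C->B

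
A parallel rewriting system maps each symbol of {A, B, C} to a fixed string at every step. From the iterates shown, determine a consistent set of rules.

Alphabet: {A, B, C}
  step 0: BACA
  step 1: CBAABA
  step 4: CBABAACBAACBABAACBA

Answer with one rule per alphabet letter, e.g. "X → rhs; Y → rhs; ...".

  step 0 ⇒ step 1: BACA ⇒ C·BA·A·BA
    A ↦ BA
    B ↦ C
    C ↦ A

A->BA, B->C, C->A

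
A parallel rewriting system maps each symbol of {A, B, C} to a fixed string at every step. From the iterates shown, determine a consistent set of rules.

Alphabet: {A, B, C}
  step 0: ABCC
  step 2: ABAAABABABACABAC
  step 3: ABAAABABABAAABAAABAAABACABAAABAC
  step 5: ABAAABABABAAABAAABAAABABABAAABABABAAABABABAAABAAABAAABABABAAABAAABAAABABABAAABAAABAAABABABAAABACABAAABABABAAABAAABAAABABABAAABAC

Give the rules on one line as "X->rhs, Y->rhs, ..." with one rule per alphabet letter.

  step 2 ⇒ step 3: ABAAABABABACABAC ⇒ AB·AA·AB·AB·AB·AA·AB·AA·AB·AA·AB·AC·AB·AA·AB·AC
    A ↦ AB
    B ↦ AA
    C ↦ AC

A->AB, B->AA, C->AC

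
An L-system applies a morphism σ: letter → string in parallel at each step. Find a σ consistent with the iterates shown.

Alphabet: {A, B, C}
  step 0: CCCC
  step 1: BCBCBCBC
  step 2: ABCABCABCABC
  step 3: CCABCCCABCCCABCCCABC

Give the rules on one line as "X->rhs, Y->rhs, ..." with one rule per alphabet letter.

  step 2 ⇒ step 3: ABCABCABCABC ⇒ CC·A·BC·CC·A·BC·CC·A·BC·CC·A·BC
    A ↦ CC
    B ↦ A
    C ↦ BC

A->CC, B->A, C->BC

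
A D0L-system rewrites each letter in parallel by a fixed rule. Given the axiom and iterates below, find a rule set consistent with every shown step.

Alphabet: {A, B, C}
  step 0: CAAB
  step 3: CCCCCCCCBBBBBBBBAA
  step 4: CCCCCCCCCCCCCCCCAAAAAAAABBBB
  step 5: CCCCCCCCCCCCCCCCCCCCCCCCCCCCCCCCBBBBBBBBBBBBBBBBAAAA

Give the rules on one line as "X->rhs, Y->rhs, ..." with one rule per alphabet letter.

  step 4 ⇒ step 5: CCCCCCCCCCCCCCCCAAAAAAAABBBB ⇒ CC·CC·CC·CC·CC·CC·CC·CC·CC·CC·CC·CC·CC·CC·CC·CC·BB·BB·BB·BB·BB·BB·BB·BB·A·A·A·A
    A ↦ BB
    B ↦ A
    C ↦ CC

A->BB, B->A, C->CC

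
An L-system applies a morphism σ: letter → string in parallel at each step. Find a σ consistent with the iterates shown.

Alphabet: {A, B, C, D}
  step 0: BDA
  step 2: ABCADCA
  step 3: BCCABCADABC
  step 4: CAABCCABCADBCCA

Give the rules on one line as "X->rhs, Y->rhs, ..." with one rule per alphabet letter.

A->BC, B->C, C->A, D->AD

  step 3 ⇒ step 4: BCCABCADABC ⇒ C·A·A·BC·C·A·BC·AD·BC·C·A
    A ↦ BC
    B ↦ C
    C ↦ A
    D ↦ AD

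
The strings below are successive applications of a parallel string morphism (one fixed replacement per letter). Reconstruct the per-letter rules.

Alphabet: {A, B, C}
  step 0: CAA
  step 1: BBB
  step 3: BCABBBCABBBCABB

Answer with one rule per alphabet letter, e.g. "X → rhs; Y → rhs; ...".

A->B, B->BCA, C->B

  step 0 ⇒ step 1: CAA ⇒ B·B·B
    A ↦ B
    C ↦ B
    B ↦ BCA  (constrained at step 1)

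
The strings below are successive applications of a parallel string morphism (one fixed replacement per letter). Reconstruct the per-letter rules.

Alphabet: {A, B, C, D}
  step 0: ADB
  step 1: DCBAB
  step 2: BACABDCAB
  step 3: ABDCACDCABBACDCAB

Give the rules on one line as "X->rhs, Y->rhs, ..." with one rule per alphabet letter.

A->DC, B->AB, C->AC, D->B

  step 2 ⇒ step 3: BACABDCAB ⇒ AB·DC·AC·DC·AB·B·AC·DC·AB
    A ↦ DC
    B ↦ AB
    C ↦ AC
    D ↦ B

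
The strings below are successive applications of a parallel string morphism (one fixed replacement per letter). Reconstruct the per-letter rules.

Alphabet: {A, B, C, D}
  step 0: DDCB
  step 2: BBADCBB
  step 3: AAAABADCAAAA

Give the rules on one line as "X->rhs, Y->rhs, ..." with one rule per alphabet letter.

A->B, B->AA, C->DC, D->A

  step 2 ⇒ step 3: BBADCBB ⇒ AA·AA·B·A·DC·AA·AA
    A ↦ B
    B ↦ AA
    C ↦ DC
    D ↦ A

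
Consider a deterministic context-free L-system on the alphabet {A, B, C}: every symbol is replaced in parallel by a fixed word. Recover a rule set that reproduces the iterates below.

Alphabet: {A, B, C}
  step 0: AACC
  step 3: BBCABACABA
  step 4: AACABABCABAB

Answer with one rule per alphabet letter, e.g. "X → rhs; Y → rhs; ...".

A->B, B->A, C->CA

  step 3 ⇒ step 4: BBCABACABA ⇒ A·A·CA·B·A·B·CA·B·A·B
    A ↦ B
    B ↦ A
    C ↦ CA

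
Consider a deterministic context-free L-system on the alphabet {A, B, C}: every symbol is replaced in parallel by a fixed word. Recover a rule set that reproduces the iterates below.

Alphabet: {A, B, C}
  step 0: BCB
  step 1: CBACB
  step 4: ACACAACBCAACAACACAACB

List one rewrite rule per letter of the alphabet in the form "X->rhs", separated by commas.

A->CA, B->CB, C->A

  step 0 ⇒ step 1: BCB ⇒ CB·A·CB
    B ↦ CB
    C ↦ A
    A ↦ CA  (constrained at step 1)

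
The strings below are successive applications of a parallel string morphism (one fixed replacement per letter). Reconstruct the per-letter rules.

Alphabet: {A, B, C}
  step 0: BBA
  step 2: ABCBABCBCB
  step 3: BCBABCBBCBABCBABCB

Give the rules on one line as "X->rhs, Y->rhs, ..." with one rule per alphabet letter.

A->B, B->CB, C->AB

  step 2 ⇒ step 3: ABCBABCBCB ⇒ B·CB·AB·CB·B·CB·AB·CB·AB·CB
    A ↦ B
    B ↦ CB
    C ↦ AB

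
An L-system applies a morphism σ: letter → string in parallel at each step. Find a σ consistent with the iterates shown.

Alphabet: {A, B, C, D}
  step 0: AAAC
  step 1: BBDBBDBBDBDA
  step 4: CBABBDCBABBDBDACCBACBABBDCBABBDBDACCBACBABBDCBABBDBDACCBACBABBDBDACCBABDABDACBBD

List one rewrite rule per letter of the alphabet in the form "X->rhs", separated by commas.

A->BBD, B->C, C->BDA, D->BA

  step 0 ⇒ step 1: AAAC ⇒ BBD·BBD·BBD·BDA
    A ↦ BBD
    C ↦ BDA
    B ↦ C  (constrained at step 1)
    D ↦ BA  (constrained at step 1)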